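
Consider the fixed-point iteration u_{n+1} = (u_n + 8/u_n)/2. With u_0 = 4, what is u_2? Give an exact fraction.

17/6

u_1 = (4 + 8/4)/2 = 3.
u_2 = (3 + 8/3)/2 = 17/6.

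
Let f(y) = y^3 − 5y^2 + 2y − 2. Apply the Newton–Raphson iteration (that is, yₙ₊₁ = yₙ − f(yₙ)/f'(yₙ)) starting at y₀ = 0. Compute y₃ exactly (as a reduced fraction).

f'(y) = 3y^2 − 10y + 2.
f(0) = −2, f'(0) = 2, so y₁ = 0 − (−2)/2 = 1.
f(1) = −4, f'(1) = −5, so y₂ = 1 − (−4)/(−5) = 1/5.
f(1/5) = −224/125, f'(1/5) = 3/25, so y₃ = (1/5) − (−224/125)/(3/25) = 227/15.

227/15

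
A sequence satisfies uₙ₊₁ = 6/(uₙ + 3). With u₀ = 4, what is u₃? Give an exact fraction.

u₁ = 6/(4 + 3) = 6/7.
u₂ = 6/(6/7 + 3) = 14/9.
u₃ = 6/(14/9 + 3) = 54/41.

54/41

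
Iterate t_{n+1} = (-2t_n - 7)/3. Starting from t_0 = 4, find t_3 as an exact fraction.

t_1 = (-2·4 - 7)/3 = -5.
t_2 = (-2·(-5) - 7)/3 = 1.
t_3 = (-2·1 - 7)/3 = -3.

-3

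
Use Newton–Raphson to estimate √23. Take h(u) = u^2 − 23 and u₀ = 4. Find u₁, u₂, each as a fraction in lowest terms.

u₁ = 39/8, u₂ = 2993/624

h'(u) = 2u.
h(4) = −7, h'(4) = 8, so u₁ = 4 − (−7)/8 = 39/8.
h(39/8) = 49/64, h'(39/8) = 39/4, so u₂ = (39/8) − (49/64)/(39/4) = 2993/624.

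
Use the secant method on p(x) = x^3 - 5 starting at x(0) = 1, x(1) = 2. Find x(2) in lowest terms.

p(1) = -4, p(2) = 3. x(2) = 2 - 3·(2 - 1)/(3 - (-4)) = 11/7.

11/7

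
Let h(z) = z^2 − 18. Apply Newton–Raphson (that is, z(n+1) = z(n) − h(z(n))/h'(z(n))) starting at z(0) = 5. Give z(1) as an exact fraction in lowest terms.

h'(z) = 2z.
h(5) = 7, h'(5) = 10, so z(1) = 5 − 7/10 = 43/10.

43/10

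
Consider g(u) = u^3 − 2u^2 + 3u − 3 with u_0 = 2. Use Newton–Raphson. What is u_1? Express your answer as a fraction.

11/7

g'(u) = 3u^2 − 4u + 3.
g(2) = 3, g'(2) = 7, so u_1 = 2 − 3/7 = 11/7.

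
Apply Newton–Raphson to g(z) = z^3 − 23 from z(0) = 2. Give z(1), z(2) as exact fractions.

z(1) = 13/4, z(2) = 2933/1014

g'(z) = 3z^2.
g(2) = −15, g'(2) = 12, so z(1) = 2 − (−15)/12 = 13/4.
g(13/4) = 725/64, g'(13/4) = 507/16, so z(2) = (13/4) − (725/64)/(507/16) = 2933/1014.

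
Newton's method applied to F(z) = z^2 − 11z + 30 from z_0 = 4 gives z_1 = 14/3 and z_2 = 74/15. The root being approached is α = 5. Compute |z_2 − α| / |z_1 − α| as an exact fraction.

1/5

z_1 − α = 14/3 − 5 = −1/3, so |z_1 − α| = 1/3.
z_2 − α = 74/15 − 5 = −1/15, so |z_2 − α| = 1/15.
Ratio = (1/15) / (1/3) = 1/5.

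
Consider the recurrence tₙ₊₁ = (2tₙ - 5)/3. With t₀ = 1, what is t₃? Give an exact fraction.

-29/9

t₁ = (2·1 - 5)/3 = -1.
t₂ = (2·(-1) - 5)/3 = -7/3.
t₃ = (2·(-7/3) - 5)/3 = -29/9.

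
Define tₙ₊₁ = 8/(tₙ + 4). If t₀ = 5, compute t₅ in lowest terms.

168/115

t₁ = 8/(5 + 4) = 8/9.
t₂ = 8/(8/9 + 4) = 18/11.
t₃ = 8/(18/11 + 4) = 44/31.
t₄ = 8/(44/31 + 4) = 31/21.
t₅ = 8/(31/21 + 4) = 168/115.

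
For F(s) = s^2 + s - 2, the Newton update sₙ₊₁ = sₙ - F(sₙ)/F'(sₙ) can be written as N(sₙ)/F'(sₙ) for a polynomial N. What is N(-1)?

3

F'(s) = 2s + 1.
N(s) = s·F'(s) - F(s) = s·(2s + 1) - (s^2 + s - 2) = s^2 + 2.
N(-1) = 3.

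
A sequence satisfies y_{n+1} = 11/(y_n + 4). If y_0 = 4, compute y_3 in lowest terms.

y_1 = 11/(4 + 4) = 11/8.
y_2 = 11/(11/8 + 4) = 88/43.
y_3 = 11/(88/43 + 4) = 473/260.

473/260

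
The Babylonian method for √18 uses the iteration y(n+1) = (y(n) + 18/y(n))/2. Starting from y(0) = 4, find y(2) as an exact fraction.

577/136

y(1) = (4 + 18/4)/2 = 17/4.
y(2) = (17/4 + 18/(17/4))/2 = 577/136.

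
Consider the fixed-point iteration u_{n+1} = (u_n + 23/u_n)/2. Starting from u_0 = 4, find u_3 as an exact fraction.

u_1 = (4 + 23/4)/2 = 39/8.
u_2 = (39/8 + 23/(39/8))/2 = 2993/624.
u_3 = (2993/624 + 23/(2993/624))/2 = 17913697/3735264.

17913697/3735264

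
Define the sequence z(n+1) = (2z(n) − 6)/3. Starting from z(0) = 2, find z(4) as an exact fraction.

z(1) = (2·2 − 6)/3 = −2/3.
z(2) = (2·(−2/3) − 6)/3 = −22/9.
z(3) = (2·(−22/9) − 6)/3 = −98/27.
z(4) = (2·(−98/27) − 6)/3 = −358/81.

−358/81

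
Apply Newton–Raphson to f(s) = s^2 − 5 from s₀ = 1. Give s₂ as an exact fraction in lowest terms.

7/3

f'(s) = 2s.
f(1) = −4, f'(1) = 2, so s₁ = 1 − (−4)/2 = 3.
f(3) = 4, f'(3) = 6, so s₂ = 3 − 4/6 = 7/3.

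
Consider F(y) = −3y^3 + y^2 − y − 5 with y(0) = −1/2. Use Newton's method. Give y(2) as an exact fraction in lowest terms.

F'(y) = −9y^2 + 2y − 1.
F(−1/2) = −31/8, F'(−1/2) = −17/4, so y(1) = (−1/2) − (−31/8)/(−17/4) = −24/17.
F(−24/17) = 33635/4913, F'(−24/17) = −6289/289, so y(2) = (−24/17) − (33635/4913)/(−6289/289) = −117301/106913.

−117301/106913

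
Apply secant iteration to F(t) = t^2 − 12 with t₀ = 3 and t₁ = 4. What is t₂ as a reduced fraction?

24/7

F(3) = −3, F(4) = 4. t₂ = 4 − 4·(4 − 3)/(4 − (−3)) = 24/7.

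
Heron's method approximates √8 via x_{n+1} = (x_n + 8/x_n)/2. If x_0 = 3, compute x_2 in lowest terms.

x_1 = (3 + 8/3)/2 = 17/6.
x_2 = (17/6 + 8/(17/6))/2 = 577/204.

577/204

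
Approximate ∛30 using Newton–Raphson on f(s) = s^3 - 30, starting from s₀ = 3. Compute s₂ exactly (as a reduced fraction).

f'(s) = 3s^2.
f(3) = -3, f'(3) = 27, so s₁ = 3 - (-3)/27 = 28/9.
f(28/9) = 82/729, f'(28/9) = 784/27, so s₂ = (28/9) - (82/729)/(784/27) = 32887/10584.

32887/10584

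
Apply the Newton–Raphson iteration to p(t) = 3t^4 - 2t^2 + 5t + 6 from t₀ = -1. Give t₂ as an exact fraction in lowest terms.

p'(t) = 12t^3 - 4t + 5.
p(-1) = 2, p'(-1) = -3, so t₁ = (-1) - 2/(-3) = -1/3.
p(-1/3) = 112/27, p'(-1/3) = 53/9, so t₂ = (-1/3) - (112/27)/(53/9) = -55/53.

-55/53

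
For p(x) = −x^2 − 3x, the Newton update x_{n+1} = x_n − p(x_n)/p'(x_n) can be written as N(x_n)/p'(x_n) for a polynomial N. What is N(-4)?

p'(x) = −2x − 3.
N(x) = x·p'(x) − p(x) = x·(−2x − 3) − (−x^2 − 3x) = −x^2.
N(-4) = −16.

−16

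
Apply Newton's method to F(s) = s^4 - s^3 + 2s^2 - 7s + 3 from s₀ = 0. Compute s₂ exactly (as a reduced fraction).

3228/6629

F'(s) = 4s^3 - 3s^2 + 4s - 7.
F(0) = 3, F'(0) = -7, so s₁ = 0 - 3/(-7) = 3/7.
F(3/7) = 774/2401, F'(3/7) = -1894/343, so s₂ = (3/7) - (774/2401)/(-1894/343) = 3228/6629.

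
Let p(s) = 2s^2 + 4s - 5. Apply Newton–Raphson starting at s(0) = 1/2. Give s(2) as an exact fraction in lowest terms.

481/552

p'(s) = 4s + 4.
p(1/2) = -5/2, p'(1/2) = 6, so s(1) = (1/2) - (-5/2)/6 = 11/12.
p(11/12) = 25/72, p'(11/12) = 23/3, so s(2) = (11/12) - (25/72)/(23/3) = 481/552.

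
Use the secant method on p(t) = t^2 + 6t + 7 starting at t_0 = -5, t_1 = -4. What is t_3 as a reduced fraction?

-31/7

p(-5) = 2, p(-4) = -1. t_2 = (-4) - (-1)·((-4) - (-5))/((-1) - 2) = -13/3.
p(-4) = -1, p(-13/3) = -2/9. t_3 = (-13/3) - (-2/9)·((-13/3) - (-4))/((-2/9) - (-1)) = -31/7.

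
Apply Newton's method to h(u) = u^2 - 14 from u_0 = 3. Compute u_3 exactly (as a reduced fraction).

2133553/570216

h'(u) = 2u.
h(3) = -5, h'(3) = 6, so u_1 = 3 - (-5)/6 = 23/6.
h(23/6) = 25/36, h'(23/6) = 23/3, so u_2 = (23/6) - (25/36)/(23/3) = 1033/276.
h(1033/276) = 625/76176, h'(1033/276) = 1033/138, so u_3 = (1033/276) - (625/76176)/(1033/138) = 2133553/570216.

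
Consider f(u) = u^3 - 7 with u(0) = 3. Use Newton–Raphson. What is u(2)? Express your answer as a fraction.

f'(u) = 3u^2.
f(3) = 20, f'(3) = 27, so u(1) = 3 - 20/27 = 61/27.
f(61/27) = 89200/19683, f'(61/27) = 3721/243, so u(2) = (61/27) - (89200/19683)/(3721/243) = 591743/301401.

591743/301401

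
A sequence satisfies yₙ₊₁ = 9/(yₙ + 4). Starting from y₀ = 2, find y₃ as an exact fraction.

99/62

y₁ = 9/(2 + 4) = 3/2.
y₂ = 9/(3/2 + 4) = 18/11.
y₃ = 9/(18/11 + 4) = 99/62.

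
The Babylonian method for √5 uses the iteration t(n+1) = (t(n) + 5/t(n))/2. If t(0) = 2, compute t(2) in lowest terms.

t(1) = (2 + 5/2)/2 = 9/4.
t(2) = (9/4 + 5/(9/4))/2 = 161/72.

161/72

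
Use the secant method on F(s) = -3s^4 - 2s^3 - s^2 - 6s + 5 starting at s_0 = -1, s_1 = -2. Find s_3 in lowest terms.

F(-1) = 9, F(-2) = -19. s_2 = (-2) - (-19)·((-2) - (-1))/((-19) - 9) = -37/28.
F(-2) = -19, F(-37/28) = 4087413/614656. s_3 = (-37/28) - (4087413/614656)·((-37/28) - (-2))/((4087413/614656) - (-19)) = -1242478/829783.

-1242478/829783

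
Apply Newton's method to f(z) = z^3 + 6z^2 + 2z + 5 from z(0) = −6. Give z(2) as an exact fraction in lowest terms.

−5363167/924065

f'(z) = 3z^2 + 12z + 2.
f(−6) = −7, f'(−6) = 38, so z(1) = (−6) − (−7)/38 = −221/38.
f(−221/38) = −22001/54872, f'(−221/38) = 48635/1444, so z(2) = (−221/38) − (−22001/54872)/(48635/1444) = −5363167/924065.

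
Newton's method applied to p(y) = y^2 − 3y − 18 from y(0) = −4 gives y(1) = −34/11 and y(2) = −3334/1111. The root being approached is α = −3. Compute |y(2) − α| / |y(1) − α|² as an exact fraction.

y(1) − α = −34/11 − (−3) = −34/11 + 3 = −1/11, so |y(1) − α| = 1/11.
y(2) − α = −3334/1111 − (−3) = −3334/1111 + 3 = −1/1111, so |y(2) − α| = 1/1111.
|y(1) − α|² = 1/121.
Ratio = (1/1111) / (1/121) = 11/101.

11/101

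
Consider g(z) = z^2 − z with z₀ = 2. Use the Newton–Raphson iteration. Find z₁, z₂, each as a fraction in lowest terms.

z₁ = 4/3, z₂ = 16/15

g'(z) = 2z − 1.
g(2) = 2, g'(2) = 3, so z₁ = 2 − 2/3 = 4/3.
g(4/3) = 4/9, g'(4/3) = 5/3, so z₂ = (4/3) − (4/9)/(5/3) = 16/15.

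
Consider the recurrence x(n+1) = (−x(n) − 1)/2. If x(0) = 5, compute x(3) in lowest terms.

−1

x(1) = (−5 − 1)/2 = −3.
x(2) = (−(−3) − 1)/2 = 1.
x(3) = (−1 − 1)/2 = −1.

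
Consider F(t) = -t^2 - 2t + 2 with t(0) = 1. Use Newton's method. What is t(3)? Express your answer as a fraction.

7953/10864

F'(t) = -2t - 2.
F(1) = -1, F'(1) = -4, so t(1) = 1 - (-1)/(-4) = 3/4.
F(3/4) = -1/16, F'(3/4) = -7/2, so t(2) = (3/4) - (-1/16)/(-7/2) = 41/56.
F(41/56) = -1/3136, F'(41/56) = -97/28, so t(3) = (41/56) - (-1/3136)/(-97/28) = 7953/10864.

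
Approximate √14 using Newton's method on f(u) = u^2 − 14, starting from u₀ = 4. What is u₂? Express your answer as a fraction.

f'(u) = 2u.
f(4) = 2, f'(4) = 8, so u₁ = 4 − 2/8 = 15/4.
f(15/4) = 1/16, f'(15/4) = 15/2, so u₂ = (15/4) − (1/16)/(15/2) = 449/120.

449/120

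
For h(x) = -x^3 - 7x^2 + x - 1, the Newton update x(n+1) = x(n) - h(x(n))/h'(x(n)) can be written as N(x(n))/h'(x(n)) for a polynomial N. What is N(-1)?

h'(x) = -3x^2 - 14x + 1.
N(x) = x·h'(x) - h(x) = x·(-3x^2 - 14x + 1) - (-x^3 - 7x^2 + x - 1) = -2x^3 - 7x^2 + 1.
N(-1) = -4.

-4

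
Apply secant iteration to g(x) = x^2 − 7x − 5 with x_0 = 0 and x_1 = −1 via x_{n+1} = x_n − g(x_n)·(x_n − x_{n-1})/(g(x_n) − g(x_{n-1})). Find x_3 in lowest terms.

g(0) = −5, g(−1) = 3. x_2 = (−1) − 3·((−1) − 0)/(3 − (−5)) = −5/8.
g(−1) = 3, g(−5/8) = −15/64. x_3 = (−5/8) − (−15/64)·((−5/8) − (−1))/((−15/64) − 3) = −15/23.

−15/23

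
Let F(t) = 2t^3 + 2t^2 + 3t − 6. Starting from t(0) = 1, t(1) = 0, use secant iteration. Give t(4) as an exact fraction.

F(1) = 1, F(0) = −6. t(2) = 0 − (−6)·(0 − 1)/((−6) − 1) = 6/7.
F(0) = −6, F(6/7) = −240/343. t(3) = (6/7) − (−240/343)·((6/7) − 0)/((−240/343) − (−6)) = 98/101.
F(6/7) = −240/343, F(98/101) = 639680/1030301. t(4) = (98/101) − (639680/1030301)·((98/101) − (6/7))/((639680/1030301) − (−240/343)) = 5349918/5833531.

5349918/5833531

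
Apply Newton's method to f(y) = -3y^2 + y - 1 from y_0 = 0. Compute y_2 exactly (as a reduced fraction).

2/5

f'(y) = -6y + 1.
f(0) = -1, f'(0) = 1, so y_1 = 0 - (-1)/1 = 1.
f(1) = -3, f'(1) = -5, so y_2 = 1 - (-3)/(-5) = 2/5.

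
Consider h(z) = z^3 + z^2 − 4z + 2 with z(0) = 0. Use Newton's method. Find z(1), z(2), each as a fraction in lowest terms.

z(1) = 1/2, z(2) = 2/3

h'(z) = 3z^2 + 2z − 4.
h(0) = 2, h'(0) = −4, so z(1) = 0 − 2/(−4) = 1/2.
h(1/2) = 3/8, h'(1/2) = −9/4, so z(2) = (1/2) − (3/8)/(−9/4) = 2/3.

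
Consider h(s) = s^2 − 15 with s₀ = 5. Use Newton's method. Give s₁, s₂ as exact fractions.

h'(s) = 2s.
h(5) = 10, h'(5) = 10, so s₁ = 5 − 10/10 = 4.
h(4) = 1, h'(4) = 8, so s₂ = 4 − 1/8 = 31/8.

s₁ = 4, s₂ = 31/8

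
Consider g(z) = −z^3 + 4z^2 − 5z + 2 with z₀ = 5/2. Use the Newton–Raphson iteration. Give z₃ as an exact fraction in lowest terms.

461/230

g'(z) = −3z^2 + 8z − 5.
g(5/2) = −9/8, g'(5/2) = −15/4, so z₁ = (5/2) − (−9/8)/(−15/4) = 11/5.
g(11/5) = −36/125, g'(11/5) = −48/25, so z₂ = (11/5) − (−36/125)/(−48/25) = 41/20.
g(41/20) = −441/8000, g'(41/20) = −483/400, so z₃ = (41/20) − (−441/8000)/(−483/400) = 461/230.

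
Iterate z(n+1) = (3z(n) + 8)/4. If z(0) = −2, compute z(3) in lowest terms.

z(1) = (3·(−2) + 8)/4 = 1/2.
z(2) = (3·(1/2) + 8)/4 = 19/8.
z(3) = (3·(19/8) + 8)/4 = 121/32.

121/32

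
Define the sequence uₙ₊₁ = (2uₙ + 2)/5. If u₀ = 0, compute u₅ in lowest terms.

u₁ = (2·0 + 2)/5 = 2/5.
u₂ = (2·(2/5) + 2)/5 = 14/25.
u₃ = (2·(14/25) + 2)/5 = 78/125.
u₄ = (2·(78/125) + 2)/5 = 406/625.
u₅ = (2·(406/625) + 2)/5 = 2062/3125.

2062/3125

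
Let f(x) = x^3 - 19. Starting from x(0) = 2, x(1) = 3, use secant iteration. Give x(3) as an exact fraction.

f(2) = -11, f(3) = 8. x(2) = 3 - 8·(3 - 2)/(8 - (-11)) = 49/19.
f(3) = 8, f(49/19) = -12672/6859. x(3) = (49/19) - (-12672/6859)·((49/19) - 3)/((-12672/6859) - 8) = 22441/8443.

22441/8443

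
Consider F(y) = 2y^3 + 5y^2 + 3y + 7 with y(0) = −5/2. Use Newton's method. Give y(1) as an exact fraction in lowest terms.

−153/62

F'(y) = 6y^2 + 10y + 3.
F(−5/2) = −1/2, F'(−5/2) = 31/2, so y(1) = (−5/2) − (−1/2)/(31/2) = −153/62.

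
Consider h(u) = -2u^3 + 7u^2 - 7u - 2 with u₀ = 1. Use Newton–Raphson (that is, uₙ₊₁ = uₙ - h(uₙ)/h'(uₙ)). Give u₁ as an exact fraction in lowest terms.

h'(u) = -6u^2 + 14u - 7.
h(1) = -4, h'(1) = 1, so u₁ = 1 - (-4)/1 = 5.

5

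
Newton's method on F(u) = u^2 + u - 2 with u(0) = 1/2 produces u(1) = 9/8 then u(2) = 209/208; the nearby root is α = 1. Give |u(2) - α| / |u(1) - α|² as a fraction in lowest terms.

4/13

u(1) - α = 9/8 - 1 = 1/8, so |u(1) - α| = 1/8.
u(2) - α = 209/208 - 1 = 1/208, so |u(2) - α| = 1/208.
|u(1) - α|² = 1/64.
Ratio = (1/208) / (1/64) = 4/13.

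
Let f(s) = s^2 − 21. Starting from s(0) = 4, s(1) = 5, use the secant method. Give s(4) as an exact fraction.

f(4) = −5, f(5) = 4. s(2) = 5 − 4·(5 − 4)/(4 − (−5)) = 41/9.
f(5) = 4, f(41/9) = −20/81. s(3) = (41/9) − (−20/81)·((41/9) − 5)/((−20/81) − 4) = 197/43.
f(41/9) = −20/81, f(197/43) = −20/1849. s(4) = (197/43) − (−20/1849)·((197/43) − (41/9))/((−20/1849) − (−20/81)) = 4051/884.

4051/884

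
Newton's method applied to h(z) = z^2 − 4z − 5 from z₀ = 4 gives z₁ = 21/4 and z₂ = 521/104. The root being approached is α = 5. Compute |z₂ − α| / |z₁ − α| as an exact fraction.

z₁ − α = 21/4 − 5 = 1/4, so |z₁ − α| = 1/4.
z₂ − α = 521/104 − 5 = 1/104, so |z₂ − α| = 1/104.
Ratio = (1/104) / (1/4) = 1/26.

1/26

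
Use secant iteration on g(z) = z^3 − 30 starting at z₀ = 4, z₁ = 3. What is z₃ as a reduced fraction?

39340/12657

g(4) = 34, g(3) = −3. z₂ = 3 − (−3)·(3 − 4)/((−3) − 34) = 114/37.
g(3) = −3, g(114/37) = −38046/50653. z₃ = (114/37) − (−38046/50653)·((114/37) − 3)/((−38046/50653) − (−3)) = 39340/12657.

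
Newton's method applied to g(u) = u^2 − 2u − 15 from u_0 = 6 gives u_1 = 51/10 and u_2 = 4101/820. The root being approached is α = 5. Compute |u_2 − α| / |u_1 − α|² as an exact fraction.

u_1 − α = 51/10 − 5 = 1/10, so |u_1 − α| = 1/10.
u_2 − α = 4101/820 − 5 = 1/820, so |u_2 − α| = 1/820.
|u_1 − α|² = 1/100.
Ratio = (1/820) / (1/100) = 5/41.

5/41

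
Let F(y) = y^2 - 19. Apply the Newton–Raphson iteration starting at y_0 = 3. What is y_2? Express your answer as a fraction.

F'(y) = 2y.
F(3) = -10, F'(3) = 6, so y_1 = 3 - (-10)/6 = 14/3.
F(14/3) = 25/9, F'(14/3) = 28/3, so y_2 = (14/3) - (25/9)/(28/3) = 367/84.

367/84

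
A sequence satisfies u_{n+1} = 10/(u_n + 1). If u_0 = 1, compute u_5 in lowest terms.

190/59

u_1 = 10/(1 + 1) = 5.
u_2 = 10/(5 + 1) = 5/3.
u_3 = 10/(5/3 + 1) = 15/4.
u_4 = 10/(15/4 + 1) = 40/19.
u_5 = 10/(40/19 + 1) = 190/59.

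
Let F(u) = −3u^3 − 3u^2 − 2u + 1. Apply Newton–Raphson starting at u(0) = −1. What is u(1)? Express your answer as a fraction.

−2/5

F'(u) = −9u^2 − 6u − 2.
F(−1) = 3, F'(−1) = −5, so u(1) = (−1) − 3/(−5) = −2/5.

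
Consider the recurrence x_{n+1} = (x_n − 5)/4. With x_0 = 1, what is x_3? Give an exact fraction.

x_1 = (1 − 5)/4 = −1.
x_2 = ((−1) − 5)/4 = −3/2.
x_3 = ((−3/2) − 5)/4 = −13/8.

−13/8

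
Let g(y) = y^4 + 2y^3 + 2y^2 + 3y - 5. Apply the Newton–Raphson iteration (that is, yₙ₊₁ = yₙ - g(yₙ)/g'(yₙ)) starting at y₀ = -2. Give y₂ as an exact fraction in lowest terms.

-1280678/584623

g'(y) = 4y^3 + 6y^2 + 4y + 3.
g(-2) = -3, g'(-2) = -13, so y₁ = (-2) - (-3)/(-13) = -29/13.
g(-29/13) = 23481/28561, g'(-29/13) = -44971/2197, so y₂ = (-29/13) - (23481/28561)/(-44971/2197) = -1280678/584623.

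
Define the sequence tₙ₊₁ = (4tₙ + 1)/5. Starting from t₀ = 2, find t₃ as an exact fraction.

t₁ = (4·2 + 1)/5 = 9/5.
t₂ = (4·(9/5) + 1)/5 = 41/25.
t₃ = (4·(41/25) + 1)/5 = 189/125.

189/125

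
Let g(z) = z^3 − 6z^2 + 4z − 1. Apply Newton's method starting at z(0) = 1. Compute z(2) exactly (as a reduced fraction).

g'(z) = 3z^2 − 12z + 4.
g(1) = −2, g'(1) = −5, so z(1) = 1 − (−2)/(−5) = 3/5.
g(3/5) = −68/125, g'(3/5) = −53/25, so z(2) = (3/5) − (−68/125)/(−53/25) = 91/265.

91/265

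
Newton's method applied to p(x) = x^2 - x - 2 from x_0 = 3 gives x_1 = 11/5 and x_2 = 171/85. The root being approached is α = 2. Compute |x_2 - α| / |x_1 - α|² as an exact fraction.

x_1 - α = 11/5 - 2 = 1/5, so |x_1 - α| = 1/5.
x_2 - α = 171/85 - 2 = 1/85, so |x_2 - α| = 1/85.
|x_1 - α|² = 1/25.
Ratio = (1/85) / (1/25) = 5/17.

5/17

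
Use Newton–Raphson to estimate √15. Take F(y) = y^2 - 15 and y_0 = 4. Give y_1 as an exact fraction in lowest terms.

F'(y) = 2y.
F(4) = 1, F'(4) = 8, so y_1 = 4 - 1/8 = 31/8.

31/8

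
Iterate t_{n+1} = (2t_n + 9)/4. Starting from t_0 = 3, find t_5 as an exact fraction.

t_1 = (2·3 + 9)/4 = 15/4.
t_2 = (2·(15/4) + 9)/4 = 33/8.
t_3 = (2·(33/8) + 9)/4 = 69/16.
t_4 = (2·(69/16) + 9)/4 = 141/32.
t_5 = (2·(141/32) + 9)/4 = 285/64.

285/64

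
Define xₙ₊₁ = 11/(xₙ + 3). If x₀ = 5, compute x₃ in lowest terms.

385/193

x₁ = 11/(5 + 3) = 11/8.
x₂ = 11/(11/8 + 3) = 88/35.
x₃ = 11/(88/35 + 3) = 385/193.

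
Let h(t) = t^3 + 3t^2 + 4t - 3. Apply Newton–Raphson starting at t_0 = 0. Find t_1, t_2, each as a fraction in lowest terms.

t_1 = 3/4, t_2 = 177/326

h'(t) = 3t^2 + 6t + 4.
h(0) = -3, h'(0) = 4, so t_1 = 0 - (-3)/4 = 3/4.
h(3/4) = 135/64, h'(3/4) = 163/16, so t_2 = (3/4) - (135/64)/(163/16) = 177/326.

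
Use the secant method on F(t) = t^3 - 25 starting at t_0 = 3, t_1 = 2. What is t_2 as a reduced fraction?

F(3) = 2, F(2) = -17. t_2 = 2 - (-17)·(2 - 3)/((-17) - 2) = 55/19.

55/19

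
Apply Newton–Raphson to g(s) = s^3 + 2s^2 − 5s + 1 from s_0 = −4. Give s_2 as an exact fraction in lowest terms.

g'(s) = 3s^2 + 4s − 5.
g(−4) = −11, g'(−4) = 27, so s_1 = (−4) − (−11)/27 = −97/27.
g(−97/27) = −31339/19683, g'(−97/27) = 4702/243, so s_2 = (−97/27) − (−31339/19683)/(4702/243) = −1336943/380862.

−1336943/380862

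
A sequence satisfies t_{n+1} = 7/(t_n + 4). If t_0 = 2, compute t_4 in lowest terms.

t_1 = 7/(2 + 4) = 7/6.
t_2 = 7/(7/6 + 4) = 42/31.
t_3 = 7/(42/31 + 4) = 217/166.
t_4 = 7/(217/166 + 4) = 1162/881.

1162/881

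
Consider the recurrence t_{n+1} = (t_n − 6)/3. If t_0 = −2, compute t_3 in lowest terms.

t_1 = ((−2) − 6)/3 = −8/3.
t_2 = ((−8/3) − 6)/3 = −26/9.
t_3 = ((−26/9) − 6)/3 = −80/27.

−80/27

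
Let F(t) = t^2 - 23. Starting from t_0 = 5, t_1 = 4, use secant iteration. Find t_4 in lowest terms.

F(5) = 2, F(4) = -7. t_2 = 4 - (-7)·(4 - 5)/((-7) - 2) = 43/9.
F(4) = -7, F(43/9) = -14/81. t_3 = (43/9) - (-14/81)·((43/9) - 4)/((-14/81) - (-7)) = 379/79.
F(43/9) = -14/81, F(379/79) = 98/6241. t_4 = (379/79) - (98/6241)·((379/79) - (43/9))/((98/6241) - (-14/81)) = 16325/3404.

16325/3404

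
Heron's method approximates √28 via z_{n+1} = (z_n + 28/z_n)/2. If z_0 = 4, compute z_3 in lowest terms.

z_1 = (4 + 28/4)/2 = 11/2.
z_2 = (11/2 + 28/(11/2))/2 = 233/44.
z_3 = (233/44 + 28/(233/44))/2 = 108497/20504.

108497/20504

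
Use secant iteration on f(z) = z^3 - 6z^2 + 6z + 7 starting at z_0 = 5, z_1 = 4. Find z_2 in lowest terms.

53/13

f(5) = 12, f(4) = -1. z_2 = 4 - (-1)·(4 - 5)/((-1) - 12) = 53/13.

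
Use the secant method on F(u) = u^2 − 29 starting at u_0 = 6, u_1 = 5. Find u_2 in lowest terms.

F(6) = 7, F(5) = −4. u_2 = 5 − (−4)·(5 − 6)/((−4) − 7) = 59/11.

59/11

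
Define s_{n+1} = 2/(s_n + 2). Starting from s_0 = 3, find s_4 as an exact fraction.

17/23

s_1 = 2/(3 + 2) = 2/5.
s_2 = 2/(2/5 + 2) = 5/6.
s_3 = 2/(5/6 + 2) = 12/17.
s_4 = 2/(12/17 + 2) = 17/23.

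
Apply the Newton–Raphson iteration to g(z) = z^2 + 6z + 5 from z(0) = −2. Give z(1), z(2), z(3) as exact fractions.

z(1) = −1/2, z(2) = −19/20, z(3) = −1639/1640

g'(z) = 2z + 6.
g(−2) = −3, g'(−2) = 2, so z(1) = (−2) − (−3)/2 = −1/2.
g(−1/2) = 9/4, g'(−1/2) = 5, so z(2) = (−1/2) − (9/4)/5 = −19/20.
g(−19/20) = 81/400, g'(−19/20) = 41/10, so z(3) = (−19/20) − (81/400)/(41/10) = −1639/1640.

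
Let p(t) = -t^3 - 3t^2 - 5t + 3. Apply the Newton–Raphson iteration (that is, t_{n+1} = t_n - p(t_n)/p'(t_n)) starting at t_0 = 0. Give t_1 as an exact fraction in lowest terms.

3/5

p'(t) = -3t^2 - 6t - 5.
p(0) = 3, p'(0) = -5, so t_1 = 0 - 3/(-5) = 3/5.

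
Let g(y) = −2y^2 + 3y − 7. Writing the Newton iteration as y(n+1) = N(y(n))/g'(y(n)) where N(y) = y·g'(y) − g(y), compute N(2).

−1

g'(y) = −4y + 3.
N(y) = y·g'(y) − g(y) = y·(−4y + 3) − (−2y^2 + 3y − 7) = −2y^2 + 7.
N(2) = −1.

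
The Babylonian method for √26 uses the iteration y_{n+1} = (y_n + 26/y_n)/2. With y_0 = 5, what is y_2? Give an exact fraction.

5201/1020

y_1 = (5 + 26/5)/2 = 51/10.
y_2 = (51/10 + 26/(51/10))/2 = 5201/1020.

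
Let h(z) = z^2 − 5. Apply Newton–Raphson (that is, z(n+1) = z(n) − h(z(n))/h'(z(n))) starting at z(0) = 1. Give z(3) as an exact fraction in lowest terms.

h'(z) = 2z.
h(1) = −4, h'(1) = 2, so z(1) = 1 − (−4)/2 = 3.
h(3) = 4, h'(3) = 6, so z(2) = 3 − 4/6 = 7/3.
h(7/3) = 4/9, h'(7/3) = 14/3, so z(3) = (7/3) − (4/9)/(14/3) = 47/21.

47/21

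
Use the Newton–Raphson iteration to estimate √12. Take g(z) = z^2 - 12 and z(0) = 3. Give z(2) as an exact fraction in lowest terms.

g'(z) = 2z.
g(3) = -3, g'(3) = 6, so z(1) = 3 - (-3)/6 = 7/2.
g(7/2) = 1/4, g'(7/2) = 7, so z(2) = (7/2) - (1/4)/7 = 97/28.

97/28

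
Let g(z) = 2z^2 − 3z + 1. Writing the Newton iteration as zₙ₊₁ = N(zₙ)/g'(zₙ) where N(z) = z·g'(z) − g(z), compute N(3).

17

g'(z) = 4z − 3.
N(z) = z·g'(z) − g(z) = z·(4z − 3) − (2z^2 − 3z + 1) = 2z^2 − 1.
N(3) = 17.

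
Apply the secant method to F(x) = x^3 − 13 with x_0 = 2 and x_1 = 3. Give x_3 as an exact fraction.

F(2) = −5, F(3) = 14. x_2 = 3 − 14·(3 − 2)/(14 − (−5)) = 43/19.
F(3) = 14, F(43/19) = −9660/6859. x_3 = (43/19) − (−9660/6859)·((43/19) − 3)/((−9660/6859) − 14) = 17593/7549.

17593/7549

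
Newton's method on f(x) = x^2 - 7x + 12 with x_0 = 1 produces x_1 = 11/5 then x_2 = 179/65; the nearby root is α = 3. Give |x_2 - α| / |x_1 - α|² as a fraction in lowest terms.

x_1 - α = 11/5 - 3 = -4/5, so |x_1 - α| = 4/5.
x_2 - α = 179/65 - 3 = -16/65, so |x_2 - α| = 16/65.
|x_1 - α|² = 16/25.
Ratio = (16/65) / (16/25) = 5/13.

5/13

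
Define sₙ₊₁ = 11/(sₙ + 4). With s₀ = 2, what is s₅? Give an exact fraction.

s₁ = 11/(2 + 4) = 11/6.
s₂ = 11/(11/6 + 4) = 66/35.
s₃ = 11/(66/35 + 4) = 385/206.
s₄ = 11/(385/206 + 4) = 2266/1209.
s₅ = 11/(2266/1209 + 4) = 13299/7102.

13299/7102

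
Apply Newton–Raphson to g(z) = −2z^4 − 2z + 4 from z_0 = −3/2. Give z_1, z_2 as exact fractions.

z_1 = −11/8, z_2 = −52115/38496

g'(z) = −8z^3 − 2.
g(−3/2) = −25/8, g'(−3/2) = 25, so z_1 = (−3/2) − (−25/8)/25 = −11/8.
g(−11/8) = −817/2048, g'(−11/8) = 1203/64, so z_2 = (−11/8) − (−817/2048)/(1203/64) = −52115/38496.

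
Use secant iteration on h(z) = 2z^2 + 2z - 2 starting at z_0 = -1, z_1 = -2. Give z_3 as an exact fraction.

h(-1) = -2, h(-2) = 2. z_2 = (-2) - 2·((-2) - (-1))/(2 - (-2)) = -3/2.
h(-2) = 2, h(-3/2) = -1/2. z_3 = (-3/2) - (-1/2)·((-3/2) - (-2))/((-1/2) - 2) = -8/5.

-8/5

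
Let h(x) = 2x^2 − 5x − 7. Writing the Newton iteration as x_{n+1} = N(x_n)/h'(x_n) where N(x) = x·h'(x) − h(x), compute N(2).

h'(x) = 4x − 5.
N(x) = x·h'(x) − h(x) = x·(4x − 5) − (2x^2 − 5x − 7) = 2x^2 + 7.
N(2) = 15.

15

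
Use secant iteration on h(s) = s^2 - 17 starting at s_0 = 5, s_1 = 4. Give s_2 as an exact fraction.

37/9

h(5) = 8, h(4) = -1. s_2 = 4 - (-1)·(4 - 5)/((-1) - 8) = 37/9.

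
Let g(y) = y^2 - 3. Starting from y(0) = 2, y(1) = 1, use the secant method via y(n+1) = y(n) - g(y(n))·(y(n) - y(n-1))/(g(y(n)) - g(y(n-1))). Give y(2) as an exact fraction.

5/3

g(2) = 1, g(1) = -2. y(2) = 1 - (-2)·(1 - 2)/((-2) - 1) = 5/3.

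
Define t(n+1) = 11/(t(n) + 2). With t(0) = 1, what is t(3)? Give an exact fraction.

187/67

t(1) = 11/(1 + 2) = 11/3.
t(2) = 11/(11/3 + 2) = 33/17.
t(3) = 11/(33/17 + 2) = 187/67.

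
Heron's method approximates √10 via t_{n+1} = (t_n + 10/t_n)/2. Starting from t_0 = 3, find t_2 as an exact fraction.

721/228

t_1 = (3 + 10/3)/2 = 19/6.
t_2 = (19/6 + 10/(19/6))/2 = 721/228.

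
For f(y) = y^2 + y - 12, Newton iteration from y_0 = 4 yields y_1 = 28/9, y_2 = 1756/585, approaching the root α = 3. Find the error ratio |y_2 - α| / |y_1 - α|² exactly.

9/65

y_1 - α = 28/9 - 3 = 1/9, so |y_1 - α| = 1/9.
y_2 - α = 1756/585 - 3 = 1/585, so |y_2 - α| = 1/585.
|y_1 - α|² = 1/81.
Ratio = (1/585) / (1/81) = 9/65.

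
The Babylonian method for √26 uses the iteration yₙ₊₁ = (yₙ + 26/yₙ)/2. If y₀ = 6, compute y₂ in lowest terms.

y₁ = (6 + 26/6)/2 = 31/6.
y₂ = (31/6 + 26/(31/6))/2 = 1897/372.

1897/372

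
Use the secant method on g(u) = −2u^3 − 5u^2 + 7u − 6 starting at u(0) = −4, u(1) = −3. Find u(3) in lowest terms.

−11883/3193

g(−4) = 14, g(−3) = −18. u(2) = (−3) − (−18)·((−3) − (−4))/((−18) − 14) = −57/16.
g(−3) = −18, g(−57/16) = −8127/2048. u(3) = (−57/16) − (−8127/2048)·((−57/16) − (−3))/((−8127/2048) − (−18)) = −11883/3193.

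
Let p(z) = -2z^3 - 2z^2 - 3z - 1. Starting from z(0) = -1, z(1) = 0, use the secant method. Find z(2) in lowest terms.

-1/3

p(-1) = 2, p(0) = -1. z(2) = 0 - (-1)·(0 - (-1))/((-1) - 2) = -1/3.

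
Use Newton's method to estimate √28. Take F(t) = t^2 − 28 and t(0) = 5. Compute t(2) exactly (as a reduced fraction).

5609/1060

F'(t) = 2t.
F(5) = −3, F'(5) = 10, so t(1) = 5 − (−3)/10 = 53/10.
F(53/10) = 9/100, F'(53/10) = 53/5, so t(2) = (53/10) − (9/100)/(53/5) = 5609/1060.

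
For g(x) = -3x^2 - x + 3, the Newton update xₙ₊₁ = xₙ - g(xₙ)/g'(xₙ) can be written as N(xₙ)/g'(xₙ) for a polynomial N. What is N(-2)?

-15

g'(x) = -6x - 1.
N(x) = x·g'(x) - g(x) = x·(-6x - 1) - (-3x^2 - x + 3) = -3x^2 - 3.
N(-2) = -15.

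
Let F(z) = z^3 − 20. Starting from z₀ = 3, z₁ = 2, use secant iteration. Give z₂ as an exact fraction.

F(3) = 7, F(2) = −12. z₂ = 2 − (−12)·(2 − 3)/((−12) − 7) = 50/19.

50/19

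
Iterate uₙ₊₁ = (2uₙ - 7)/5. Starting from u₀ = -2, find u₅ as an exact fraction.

-7281/3125

u₁ = (2·(-2) - 7)/5 = -11/5.
u₂ = (2·(-11/5) - 7)/5 = -57/25.
u₃ = (2·(-57/25) - 7)/5 = -289/125.
u₄ = (2·(-289/125) - 7)/5 = -1453/625.
u₅ = (2·(-1453/625) - 7)/5 = -7281/3125.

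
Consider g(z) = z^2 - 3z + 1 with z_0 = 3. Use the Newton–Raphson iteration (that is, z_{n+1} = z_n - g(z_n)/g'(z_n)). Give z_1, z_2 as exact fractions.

z_1 = 8/3, z_2 = 55/21

g'(z) = 2z - 3.
g(3) = 1, g'(3) = 3, so z_1 = 3 - 1/3 = 8/3.
g(8/3) = 1/9, g'(8/3) = 7/3, so z_2 = (8/3) - (1/9)/(7/3) = 55/21.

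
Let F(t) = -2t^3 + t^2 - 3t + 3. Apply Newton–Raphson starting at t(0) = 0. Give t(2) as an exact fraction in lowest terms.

6/7

F'(t) = -6t^2 + 2t - 3.
F(0) = 3, F'(0) = -3, so t(1) = 0 - 3/(-3) = 1.
F(1) = -1, F'(1) = -7, so t(2) = 1 - (-1)/(-7) = 6/7.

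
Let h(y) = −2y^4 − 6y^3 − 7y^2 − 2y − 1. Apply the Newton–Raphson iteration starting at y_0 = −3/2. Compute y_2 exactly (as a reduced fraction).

115871/1125344

h'(y) = −8y^3 − 18y^2 − 14y − 2.
h(−3/2) = −29/8, h'(−3/2) = 11/2, so y_1 = (−3/2) − (−29/8)/(11/2) = −37/44.
h(−37/44) = −3186549/1874048, h'(−37/44) = 9591/5324, so y_2 = (−37/44) − (−3186549/1874048)/(9591/5324) = 115871/1125344.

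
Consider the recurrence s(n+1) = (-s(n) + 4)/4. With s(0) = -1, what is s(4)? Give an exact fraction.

s(1) = (-(-1) + 4)/4 = 5/4.
s(2) = (-(5/4) + 4)/4 = 11/16.
s(3) = (-(11/16) + 4)/4 = 53/64.
s(4) = (-(53/64) + 4)/4 = 203/256.

203/256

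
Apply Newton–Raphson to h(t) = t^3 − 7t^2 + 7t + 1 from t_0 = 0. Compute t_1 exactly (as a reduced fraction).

h'(t) = 3t^2 − 14t + 7.
h(0) = 1, h'(0) = 7, so t_1 = 0 − 1/7 = −1/7.

−1/7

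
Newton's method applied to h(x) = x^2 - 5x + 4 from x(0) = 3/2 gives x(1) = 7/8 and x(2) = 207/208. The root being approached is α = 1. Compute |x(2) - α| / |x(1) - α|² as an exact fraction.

x(1) - α = 7/8 - 1 = -1/8, so |x(1) - α| = 1/8.
x(2) - α = 207/208 - 1 = -1/208, so |x(2) - α| = 1/208.
|x(1) - α|² = 1/64.
Ratio = (1/208) / (1/64) = 4/13.

4/13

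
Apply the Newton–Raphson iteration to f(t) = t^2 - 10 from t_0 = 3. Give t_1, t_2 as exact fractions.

f'(t) = 2t.
f(3) = -1, f'(3) = 6, so t_1 = 3 - (-1)/6 = 19/6.
f(19/6) = 1/36, f'(19/6) = 19/3, so t_2 = (19/6) - (1/36)/(19/3) = 721/228.

t_1 = 19/6, t_2 = 721/228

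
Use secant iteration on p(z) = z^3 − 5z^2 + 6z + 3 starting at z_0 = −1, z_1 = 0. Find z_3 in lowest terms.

−16/39

p(−1) = −9, p(0) = 3. z_2 = 0 − 3·(0 − (−1))/(3 − (−9)) = −1/4.
p(0) = 3, p(−1/4) = 75/64. z_3 = (−1/4) − (75/64)·((−1/4) − 0)/((75/64) − 3) = −16/39.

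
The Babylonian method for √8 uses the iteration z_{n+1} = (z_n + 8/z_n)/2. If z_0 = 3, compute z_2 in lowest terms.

z_1 = (3 + 8/3)/2 = 17/6.
z_2 = (17/6 + 8/(17/6))/2 = 577/204.

577/204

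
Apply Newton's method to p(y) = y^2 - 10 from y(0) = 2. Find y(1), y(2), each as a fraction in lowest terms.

y(1) = 7/2, y(2) = 89/28

p'(y) = 2y.
p(2) = -6, p'(2) = 4, so y(1) = 2 - (-6)/4 = 7/2.
p(7/2) = 9/4, p'(7/2) = 7, so y(2) = (7/2) - (9/4)/7 = 89/28.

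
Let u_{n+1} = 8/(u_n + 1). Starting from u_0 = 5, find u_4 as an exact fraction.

248/87

u_1 = 8/(5 + 1) = 4/3.
u_2 = 8/(4/3 + 1) = 24/7.
u_3 = 8/(24/7 + 1) = 56/31.
u_4 = 8/(56/31 + 1) = 248/87.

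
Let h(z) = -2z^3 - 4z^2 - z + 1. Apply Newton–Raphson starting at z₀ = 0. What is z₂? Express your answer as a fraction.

h'(z) = -6z^2 - 8z - 1.
h(0) = 1, h'(0) = -1, so z₁ = 0 - 1/(-1) = 1.
h(1) = -6, h'(1) = -15, so z₂ = 1 - (-6)/(-15) = 3/5.

3/5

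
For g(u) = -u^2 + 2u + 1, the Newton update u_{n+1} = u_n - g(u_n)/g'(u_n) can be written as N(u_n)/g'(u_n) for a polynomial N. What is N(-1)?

-2

g'(u) = -2u + 2.
N(u) = u·g'(u) - g(u) = u·(-2u + 2) - (-u^2 + 2u + 1) = -u^2 - 1.
N(-1) = -2.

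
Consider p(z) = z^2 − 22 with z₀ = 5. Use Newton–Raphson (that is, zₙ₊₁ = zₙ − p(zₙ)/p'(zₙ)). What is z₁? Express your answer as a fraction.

47/10

p'(z) = 2z.
p(5) = 3, p'(5) = 10, so z₁ = 5 − 3/10 = 47/10.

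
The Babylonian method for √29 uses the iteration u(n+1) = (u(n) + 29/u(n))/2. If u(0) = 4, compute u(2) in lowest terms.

3881/720

u(1) = (4 + 29/4)/2 = 45/8.
u(2) = (45/8 + 29/(45/8))/2 = 3881/720.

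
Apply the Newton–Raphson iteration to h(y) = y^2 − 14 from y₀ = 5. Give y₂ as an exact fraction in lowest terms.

2921/780

h'(y) = 2y.
h(5) = 11, h'(5) = 10, so y₁ = 5 − 11/10 = 39/10.
h(39/10) = 121/100, h'(39/10) = 39/5, so y₂ = (39/10) − (121/100)/(39/5) = 2921/780.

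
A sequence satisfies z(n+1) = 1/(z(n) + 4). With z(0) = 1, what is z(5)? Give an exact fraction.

z(1) = 1/(1 + 4) = 1/5.
z(2) = 1/(1/5 + 4) = 5/21.
z(3) = 1/(5/21 + 4) = 21/89.
z(4) = 1/(21/89 + 4) = 89/377.
z(5) = 1/(89/377 + 4) = 377/1597.

377/1597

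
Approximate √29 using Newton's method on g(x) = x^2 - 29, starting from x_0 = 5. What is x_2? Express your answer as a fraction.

g'(x) = 2x.
g(5) = -4, g'(5) = 10, so x_1 = 5 - (-4)/10 = 27/5.
g(27/5) = 4/25, g'(27/5) = 54/5, so x_2 = (27/5) - (4/25)/(54/5) = 727/135.

727/135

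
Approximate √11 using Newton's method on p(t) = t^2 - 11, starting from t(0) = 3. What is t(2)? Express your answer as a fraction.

199/60

p'(t) = 2t.
p(3) = -2, p'(3) = 6, so t(1) = 3 - (-2)/6 = 10/3.
p(10/3) = 1/9, p'(10/3) = 20/3, so t(2) = (10/3) - (1/9)/(20/3) = 199/60.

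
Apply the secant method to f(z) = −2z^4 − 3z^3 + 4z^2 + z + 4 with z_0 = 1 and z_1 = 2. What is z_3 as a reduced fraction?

166703/141653

f(1) = 4, f(2) = −34. z_2 = 2 − (−34)·(2 − 1)/((−34) − 4) = 21/19.
f(2) = −34, f(21/19) = 385288/130321. z_3 = (21/19) − (385288/130321)·((21/19) − 2)/((385288/130321) − (−34)) = 166703/141653.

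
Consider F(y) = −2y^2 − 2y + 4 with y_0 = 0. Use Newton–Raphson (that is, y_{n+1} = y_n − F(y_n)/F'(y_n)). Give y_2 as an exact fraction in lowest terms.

6/5

F'(y) = −4y − 2.
F(0) = 4, F'(0) = −2, so y_1 = 0 − 4/(−2) = 2.
F(2) = −8, F'(2) = −10, so y_2 = 2 − (−8)/(−10) = 6/5.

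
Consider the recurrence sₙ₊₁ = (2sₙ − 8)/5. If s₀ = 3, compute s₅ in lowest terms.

−8152/3125

s₁ = (2·3 − 8)/5 = −2/5.
s₂ = (2·(−2/5) − 8)/5 = −44/25.
s₃ = (2·(−44/25) − 8)/5 = −288/125.
s₄ = (2·(−288/125) − 8)/5 = −1576/625.
s₅ = (2·(−1576/625) − 8)/5 = −8152/3125.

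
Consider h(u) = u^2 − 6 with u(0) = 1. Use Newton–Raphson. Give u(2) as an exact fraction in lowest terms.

h'(u) = 2u.
h(1) = −5, h'(1) = 2, so u(1) = 1 − (−5)/2 = 7/2.
h(7/2) = 25/4, h'(7/2) = 7, so u(2) = (7/2) − (25/4)/7 = 73/28.

73/28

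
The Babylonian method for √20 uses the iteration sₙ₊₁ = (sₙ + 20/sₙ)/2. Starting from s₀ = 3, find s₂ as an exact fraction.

1561/348

s₁ = (3 + 20/3)/2 = 29/6.
s₂ = (29/6 + 20/(29/6))/2 = 1561/348.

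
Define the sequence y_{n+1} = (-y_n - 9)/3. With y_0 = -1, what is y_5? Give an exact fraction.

-548/243

y_1 = (-(-1) - 9)/3 = -8/3.
y_2 = (-(-8/3) - 9)/3 = -19/9.
y_3 = (-(-19/9) - 9)/3 = -62/27.
y_4 = (-(-62/27) - 9)/3 = -181/81.
y_5 = (-(-181/81) - 9)/3 = -548/243.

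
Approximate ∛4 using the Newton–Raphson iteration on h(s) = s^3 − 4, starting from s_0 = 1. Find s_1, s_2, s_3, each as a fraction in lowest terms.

h'(s) = 3s^2.
h(1) = −3, h'(1) = 3, so s_1 = 1 − (−3)/3 = 2.
h(2) = 4, h'(2) = 12, so s_2 = 2 − 4/12 = 5/3.
h(5/3) = 17/27, h'(5/3) = 25/3, so s_3 = (5/3) − (17/27)/(25/3) = 358/225.

s_1 = 2, s_2 = 5/3, s_3 = 358/225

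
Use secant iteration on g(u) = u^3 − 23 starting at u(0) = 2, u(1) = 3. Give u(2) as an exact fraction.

53/19

g(2) = −15, g(3) = 4. u(2) = 3 − 4·(3 − 2)/(4 − (−15)) = 53/19.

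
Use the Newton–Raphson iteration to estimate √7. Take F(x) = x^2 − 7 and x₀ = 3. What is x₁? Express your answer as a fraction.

F'(x) = 2x.
F(3) = 2, F'(3) = 6, so x₁ = 3 − 2/6 = 8/3.

8/3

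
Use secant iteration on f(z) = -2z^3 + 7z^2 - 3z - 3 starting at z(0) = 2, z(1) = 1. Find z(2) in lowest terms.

5/4

f(2) = 3, f(1) = -1. z(2) = 1 - (-1)·(1 - 2)/((-1) - 3) = 5/4.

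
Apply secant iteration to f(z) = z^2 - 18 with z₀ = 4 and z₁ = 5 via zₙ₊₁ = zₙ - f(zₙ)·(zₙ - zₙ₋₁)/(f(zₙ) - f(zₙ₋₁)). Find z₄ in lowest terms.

f(4) = -2, f(5) = 7. z₂ = 5 - 7·(5 - 4)/(7 - (-2)) = 38/9.
f(5) = 7, f(38/9) = -14/81. z₃ = (38/9) - (-14/81)·((38/9) - 5)/((-14/81) - 7) = 352/83.
f(38/9) = -14/81, f(352/83) = -98/6889. z₄ = (352/83) - (-98/6889)·((352/83) - (38/9))/((-98/6889) - (-14/81)) = 13411/3161.

13411/3161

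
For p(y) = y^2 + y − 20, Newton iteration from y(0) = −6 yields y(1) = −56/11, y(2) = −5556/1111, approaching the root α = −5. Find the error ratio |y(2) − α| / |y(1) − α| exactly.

y(1) − α = −56/11 − (−5) = −56/11 + 5 = −1/11, so |y(1) − α| = 1/11.
y(2) − α = −5556/1111 − (−5) = −5556/1111 + 5 = −1/1111, so |y(2) − α| = 1/1111.
Ratio = (1/1111) / (1/11) = 1/101.

1/101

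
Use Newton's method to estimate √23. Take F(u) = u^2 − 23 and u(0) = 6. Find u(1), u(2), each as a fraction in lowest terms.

F'(u) = 2u.
F(6) = 13, F'(6) = 12, so u(1) = 6 − 13/12 = 59/12.
F(59/12) = 169/144, F'(59/12) = 59/6, so u(2) = (59/12) − (169/144)/(59/6) = 6793/1416.

u(1) = 59/12, u(2) = 6793/1416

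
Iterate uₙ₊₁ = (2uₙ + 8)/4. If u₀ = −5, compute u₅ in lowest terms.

119/32

u₁ = (2·(−5) + 8)/4 = −1/2.
u₂ = (2·(−1/2) + 8)/4 = 7/4.
u₃ = (2·(7/4) + 8)/4 = 23/8.
u₄ = (2·(23/8) + 8)/4 = 55/16.
u₅ = (2·(55/16) + 8)/4 = 119/32.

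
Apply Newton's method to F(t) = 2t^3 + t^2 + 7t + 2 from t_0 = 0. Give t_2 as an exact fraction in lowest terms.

-230/791

F'(t) = 6t^2 + 2t + 7.
F(0) = 2, F'(0) = 7, so t_1 = 0 - 2/7 = -2/7.
F(-2/7) = 12/343, F'(-2/7) = 339/49, so t_2 = (-2/7) - (12/343)/(339/49) = -230/791.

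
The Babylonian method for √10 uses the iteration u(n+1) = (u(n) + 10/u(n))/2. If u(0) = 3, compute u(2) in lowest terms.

721/228

u(1) = (3 + 10/3)/2 = 19/6.
u(2) = (19/6 + 10/(19/6))/2 = 721/228.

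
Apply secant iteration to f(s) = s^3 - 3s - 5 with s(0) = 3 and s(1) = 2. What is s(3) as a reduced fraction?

f(3) = 13, f(2) = -3. s(2) = 2 - (-3)·(2 - 3)/((-3) - 13) = 35/16.
f(2) = -3, f(35/16) = -4485/4096. s(3) = (35/16) - (-4485/4096)·((35/16) - 2)/((-4485/4096) - (-3)) = 1990/867.

1990/867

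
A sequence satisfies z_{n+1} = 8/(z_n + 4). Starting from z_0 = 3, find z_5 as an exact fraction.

z_1 = 8/(3 + 4) = 8/7.
z_2 = 8/(8/7 + 4) = 14/9.
z_3 = 8/(14/9 + 4) = 36/25.
z_4 = 8/(36/25 + 4) = 25/17.
z_5 = 8/(25/17 + 4) = 136/93.

136/93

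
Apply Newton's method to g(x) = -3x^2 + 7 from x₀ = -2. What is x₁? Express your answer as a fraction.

-19/12

g'(x) = -6x.
g(-2) = -5, g'(-2) = 12, so x₁ = (-2) - (-5)/12 = -19/12.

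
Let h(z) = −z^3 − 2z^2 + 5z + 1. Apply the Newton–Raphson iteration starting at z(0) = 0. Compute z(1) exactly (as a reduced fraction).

−1/5

h'(z) = −3z^2 − 4z + 5.
h(0) = 1, h'(0) = 5, so z(1) = 0 − 1/5 = −1/5.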